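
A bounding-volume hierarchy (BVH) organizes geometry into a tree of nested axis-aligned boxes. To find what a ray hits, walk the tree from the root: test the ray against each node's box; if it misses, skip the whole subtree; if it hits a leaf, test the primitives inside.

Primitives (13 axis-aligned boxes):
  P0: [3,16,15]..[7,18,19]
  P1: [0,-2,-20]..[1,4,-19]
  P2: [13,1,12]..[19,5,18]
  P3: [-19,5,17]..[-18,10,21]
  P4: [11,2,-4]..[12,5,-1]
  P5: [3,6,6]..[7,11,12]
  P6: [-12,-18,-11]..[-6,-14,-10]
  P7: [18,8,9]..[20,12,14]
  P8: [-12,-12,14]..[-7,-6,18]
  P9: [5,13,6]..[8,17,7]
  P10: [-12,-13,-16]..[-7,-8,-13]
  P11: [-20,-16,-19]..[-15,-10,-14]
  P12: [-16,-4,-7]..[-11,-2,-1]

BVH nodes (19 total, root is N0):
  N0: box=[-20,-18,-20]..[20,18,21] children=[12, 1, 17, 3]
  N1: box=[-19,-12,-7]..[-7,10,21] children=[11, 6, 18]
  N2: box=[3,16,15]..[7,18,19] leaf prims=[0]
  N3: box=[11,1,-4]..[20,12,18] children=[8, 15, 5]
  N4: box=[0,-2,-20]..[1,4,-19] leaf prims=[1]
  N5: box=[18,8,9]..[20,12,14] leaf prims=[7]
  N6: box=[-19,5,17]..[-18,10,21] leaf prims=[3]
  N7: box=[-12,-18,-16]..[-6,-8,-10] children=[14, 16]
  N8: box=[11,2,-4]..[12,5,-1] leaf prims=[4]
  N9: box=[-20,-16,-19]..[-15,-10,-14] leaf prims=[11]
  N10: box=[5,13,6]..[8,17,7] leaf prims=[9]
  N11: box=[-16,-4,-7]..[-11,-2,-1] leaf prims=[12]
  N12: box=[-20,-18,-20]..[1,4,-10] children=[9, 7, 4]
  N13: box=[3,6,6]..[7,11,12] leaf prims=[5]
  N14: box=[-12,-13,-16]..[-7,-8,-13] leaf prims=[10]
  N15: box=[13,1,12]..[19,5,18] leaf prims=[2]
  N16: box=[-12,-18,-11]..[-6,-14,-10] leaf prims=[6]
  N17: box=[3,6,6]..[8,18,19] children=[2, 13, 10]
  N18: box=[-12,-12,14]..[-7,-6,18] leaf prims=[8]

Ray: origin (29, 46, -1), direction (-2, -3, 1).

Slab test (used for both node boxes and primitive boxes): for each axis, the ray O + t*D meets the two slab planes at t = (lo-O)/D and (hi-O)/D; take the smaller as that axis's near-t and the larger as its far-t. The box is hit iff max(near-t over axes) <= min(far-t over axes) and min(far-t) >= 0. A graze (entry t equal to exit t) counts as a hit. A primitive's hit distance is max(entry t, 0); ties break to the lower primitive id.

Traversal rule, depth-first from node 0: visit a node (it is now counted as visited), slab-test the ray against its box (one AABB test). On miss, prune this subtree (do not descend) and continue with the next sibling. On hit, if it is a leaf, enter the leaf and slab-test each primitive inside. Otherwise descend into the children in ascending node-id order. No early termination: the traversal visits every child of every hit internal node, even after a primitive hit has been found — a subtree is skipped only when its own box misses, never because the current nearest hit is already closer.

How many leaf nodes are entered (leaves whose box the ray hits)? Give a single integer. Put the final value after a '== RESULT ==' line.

Traverse from the root:
N0 x:[9/2,49/2] y:[28/3,64/3] z:[-19,22] -> hit [28/3,64/3], descend [1, 3, 12, 17]
  N1 x:[18,24] y:[12,58/3] z:[-6,22] -> hit [18,58/3], descend [6, 11, 18]
    N6 x:[47/2,24] y:[12,41/3] z:[18,22] -> miss, prune
    N11 x:[20,45/2] y:[16,50/3] z:[-6,0] -> miss, prune
    N18 x:[18,41/2] y:[52/3,58/3] z:[15,19] -> hit [18,19] leaf, test {P8@t=18}
  N3 x:[9/2,9] y:[34/3,15] z:[-3,19] -> miss, prune
  N12 x:[14,49/2] y:[14,64/3] z:[-19,-9] -> miss, prune
  N17 x:[21/2,13] y:[28/3,40/3] z:[7,20] -> hit [21/2,13], descend [2, 10, 13]
    N2 x:[11,13] y:[28/3,10] z:[16,20] -> miss, prune
    N10 x:[21/2,12] y:[29/3,11] z:[7,8] -> miss, prune
    N13 x:[11,13] y:[35/3,40/3] z:[7,13] -> hit [35/3,13] leaf, test {P5@t=35/3}

Summary -> nodes [0, 1, 6, 11, 18, 3, 12, 17, 2, 10, 13]; box-tests=11; leaf-entries=2; first=P5

== RESULT ==
2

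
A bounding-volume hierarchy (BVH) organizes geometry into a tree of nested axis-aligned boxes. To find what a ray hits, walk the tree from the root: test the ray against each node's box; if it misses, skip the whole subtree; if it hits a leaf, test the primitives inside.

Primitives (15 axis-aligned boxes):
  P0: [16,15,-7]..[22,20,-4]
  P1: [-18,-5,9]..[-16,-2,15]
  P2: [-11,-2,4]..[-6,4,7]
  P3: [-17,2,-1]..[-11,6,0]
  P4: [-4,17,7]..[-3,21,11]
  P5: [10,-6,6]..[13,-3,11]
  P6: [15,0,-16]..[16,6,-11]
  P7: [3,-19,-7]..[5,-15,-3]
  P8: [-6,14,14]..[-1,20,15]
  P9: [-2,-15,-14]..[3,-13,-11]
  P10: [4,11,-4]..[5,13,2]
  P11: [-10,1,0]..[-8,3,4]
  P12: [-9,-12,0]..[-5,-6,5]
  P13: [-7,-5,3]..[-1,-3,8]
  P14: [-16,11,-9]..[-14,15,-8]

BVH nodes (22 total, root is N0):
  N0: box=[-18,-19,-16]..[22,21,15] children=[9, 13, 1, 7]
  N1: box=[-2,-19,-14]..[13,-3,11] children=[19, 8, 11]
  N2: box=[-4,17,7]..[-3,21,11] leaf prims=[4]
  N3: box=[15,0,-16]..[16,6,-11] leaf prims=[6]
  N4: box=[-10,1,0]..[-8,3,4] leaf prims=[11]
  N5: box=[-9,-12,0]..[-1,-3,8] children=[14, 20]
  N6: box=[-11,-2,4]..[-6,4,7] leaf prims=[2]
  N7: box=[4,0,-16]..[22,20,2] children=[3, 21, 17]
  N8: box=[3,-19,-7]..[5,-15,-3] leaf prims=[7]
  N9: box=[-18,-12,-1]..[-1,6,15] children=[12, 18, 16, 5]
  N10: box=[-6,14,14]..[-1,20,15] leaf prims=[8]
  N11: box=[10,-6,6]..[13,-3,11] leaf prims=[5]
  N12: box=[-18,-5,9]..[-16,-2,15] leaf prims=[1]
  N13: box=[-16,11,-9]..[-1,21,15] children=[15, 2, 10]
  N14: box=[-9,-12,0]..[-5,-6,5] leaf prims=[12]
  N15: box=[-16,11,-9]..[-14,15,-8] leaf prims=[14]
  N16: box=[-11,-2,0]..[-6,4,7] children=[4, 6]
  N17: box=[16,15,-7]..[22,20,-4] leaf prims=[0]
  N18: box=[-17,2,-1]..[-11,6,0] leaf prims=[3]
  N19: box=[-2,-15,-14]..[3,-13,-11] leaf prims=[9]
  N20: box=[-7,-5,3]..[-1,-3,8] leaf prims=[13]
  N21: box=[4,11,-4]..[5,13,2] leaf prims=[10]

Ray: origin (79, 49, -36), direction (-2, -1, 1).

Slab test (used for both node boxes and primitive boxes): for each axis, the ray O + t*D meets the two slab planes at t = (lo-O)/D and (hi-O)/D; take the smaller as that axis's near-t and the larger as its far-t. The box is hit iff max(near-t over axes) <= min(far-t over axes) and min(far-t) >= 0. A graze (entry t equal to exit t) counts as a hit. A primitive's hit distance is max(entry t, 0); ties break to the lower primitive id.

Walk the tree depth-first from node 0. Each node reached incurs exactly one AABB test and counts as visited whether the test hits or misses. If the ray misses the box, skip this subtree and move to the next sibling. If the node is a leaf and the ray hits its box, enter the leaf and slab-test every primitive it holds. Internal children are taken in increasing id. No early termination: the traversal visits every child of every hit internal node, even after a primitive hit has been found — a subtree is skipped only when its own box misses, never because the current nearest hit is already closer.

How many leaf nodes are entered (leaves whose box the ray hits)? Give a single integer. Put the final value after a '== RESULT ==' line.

Walk:
N0 x:[57/2,97/2] y:[28,68] z:[20,51] -> hit [57/2,97/2], descend [1, 7, 9, 13]
  N1 x:[33,81/2] y:[52,68] z:[22,47] -> miss, prune
  N7 x:[57/2,75/2] y:[29,49] z:[20,38] -> hit [29,75/2], descend [3, 17, 21]
    N3 x:[63/2,32] y:[43,49] z:[20,25] -> miss, prune
    N17 x:[57/2,63/2] y:[29,34] z:[29,32] -> hit [29,63/2] leaf, test {P0@t=29}
    N21 x:[37,75/2] y:[36,38] z:[32,38] -> hit [37,75/2] leaf, test {P10@t=37}
  N9 x:[40,97/2] y:[43,61] z:[35,51] -> hit [43,97/2], descend [5, 12, 16, 18]
    N5 x:[40,44] y:[52,61] z:[36,44] -> miss, prune
    N12 x:[95/2,97/2] y:[51,54] z:[45,51] -> miss, prune
    N16 x:[85/2,45] y:[45,51] z:[36,43] -> miss, prune
    N18 x:[45,48] y:[43,47] z:[35,36] -> miss, prune
  N13 x:[40,95/2] y:[28,38] z:[27,51] -> miss, prune

order=[0, 1, 7, 3, 17, 21, 9, 5, 12, 16, 18, 13]  |boxes|=12  |leaves|=2  hit=P0

== RESULT ==
2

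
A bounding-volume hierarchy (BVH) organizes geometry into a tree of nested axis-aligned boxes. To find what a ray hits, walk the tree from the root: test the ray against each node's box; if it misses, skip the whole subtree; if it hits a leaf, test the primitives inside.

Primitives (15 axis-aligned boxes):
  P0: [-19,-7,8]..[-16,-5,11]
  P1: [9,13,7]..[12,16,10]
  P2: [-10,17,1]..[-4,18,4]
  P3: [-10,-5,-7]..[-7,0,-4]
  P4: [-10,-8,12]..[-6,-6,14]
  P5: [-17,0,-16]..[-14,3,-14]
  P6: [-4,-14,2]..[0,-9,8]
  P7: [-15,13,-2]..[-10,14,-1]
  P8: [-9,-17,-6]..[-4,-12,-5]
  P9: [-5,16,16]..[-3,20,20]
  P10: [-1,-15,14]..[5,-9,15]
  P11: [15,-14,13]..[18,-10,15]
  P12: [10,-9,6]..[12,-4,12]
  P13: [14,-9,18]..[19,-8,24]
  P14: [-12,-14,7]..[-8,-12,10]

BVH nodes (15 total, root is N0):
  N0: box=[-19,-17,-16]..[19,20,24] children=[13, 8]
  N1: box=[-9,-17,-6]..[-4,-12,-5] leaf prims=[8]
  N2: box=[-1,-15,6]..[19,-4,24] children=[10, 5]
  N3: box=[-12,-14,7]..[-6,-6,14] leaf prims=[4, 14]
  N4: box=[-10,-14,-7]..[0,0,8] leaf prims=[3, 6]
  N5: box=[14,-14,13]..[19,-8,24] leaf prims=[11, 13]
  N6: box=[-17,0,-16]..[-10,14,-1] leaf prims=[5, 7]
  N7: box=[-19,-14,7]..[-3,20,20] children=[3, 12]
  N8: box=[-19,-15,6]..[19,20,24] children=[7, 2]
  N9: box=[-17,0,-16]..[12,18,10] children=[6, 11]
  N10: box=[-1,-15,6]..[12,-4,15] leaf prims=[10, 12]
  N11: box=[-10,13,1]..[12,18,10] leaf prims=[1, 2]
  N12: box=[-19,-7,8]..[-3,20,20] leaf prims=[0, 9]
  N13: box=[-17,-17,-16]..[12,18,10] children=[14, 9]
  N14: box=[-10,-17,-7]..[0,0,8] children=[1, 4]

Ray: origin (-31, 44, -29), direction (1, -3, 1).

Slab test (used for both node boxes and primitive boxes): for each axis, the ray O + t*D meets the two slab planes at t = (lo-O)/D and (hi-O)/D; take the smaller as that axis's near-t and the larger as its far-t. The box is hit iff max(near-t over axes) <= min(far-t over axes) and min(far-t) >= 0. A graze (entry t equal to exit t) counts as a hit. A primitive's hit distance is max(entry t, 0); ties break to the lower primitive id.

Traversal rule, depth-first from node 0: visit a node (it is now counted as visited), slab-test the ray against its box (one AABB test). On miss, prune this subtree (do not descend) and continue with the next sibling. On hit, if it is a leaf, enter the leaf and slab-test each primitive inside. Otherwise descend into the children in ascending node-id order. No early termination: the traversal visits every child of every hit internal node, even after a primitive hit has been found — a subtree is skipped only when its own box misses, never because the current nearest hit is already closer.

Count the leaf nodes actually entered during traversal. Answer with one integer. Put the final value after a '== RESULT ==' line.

Trace the traversal:
N0 x:[12,50] y:[8,61/3] z:[13,53] -> hit [13,61/3], descend [8, 13]
  N8 x:[12,50] y:[8,59/3] z:[35,53] -> miss, prune
  N13 x:[14,43] y:[26/3,61/3] z:[13,39] -> hit [14,61/3], descend [9, 14]
    N9 x:[14,43] y:[26/3,44/3] z:[13,39] -> hit [14,44/3], descend [6, 11]
      N6 x:[14,21] y:[10,44/3] z:[13,28] -> hit [14,44/3] leaf, test {P5@t=14, P7(miss)}
      N11 x:[21,43] y:[26/3,31/3] z:[30,39] -> miss, prune
    N14 x:[21,31] y:[44/3,61/3] z:[22,37] -> miss, prune

order=[0, 8, 13, 9, 6, 11, 14]  |boxes|=7  |leaves|=1  hit=P5

== RESULT ==
1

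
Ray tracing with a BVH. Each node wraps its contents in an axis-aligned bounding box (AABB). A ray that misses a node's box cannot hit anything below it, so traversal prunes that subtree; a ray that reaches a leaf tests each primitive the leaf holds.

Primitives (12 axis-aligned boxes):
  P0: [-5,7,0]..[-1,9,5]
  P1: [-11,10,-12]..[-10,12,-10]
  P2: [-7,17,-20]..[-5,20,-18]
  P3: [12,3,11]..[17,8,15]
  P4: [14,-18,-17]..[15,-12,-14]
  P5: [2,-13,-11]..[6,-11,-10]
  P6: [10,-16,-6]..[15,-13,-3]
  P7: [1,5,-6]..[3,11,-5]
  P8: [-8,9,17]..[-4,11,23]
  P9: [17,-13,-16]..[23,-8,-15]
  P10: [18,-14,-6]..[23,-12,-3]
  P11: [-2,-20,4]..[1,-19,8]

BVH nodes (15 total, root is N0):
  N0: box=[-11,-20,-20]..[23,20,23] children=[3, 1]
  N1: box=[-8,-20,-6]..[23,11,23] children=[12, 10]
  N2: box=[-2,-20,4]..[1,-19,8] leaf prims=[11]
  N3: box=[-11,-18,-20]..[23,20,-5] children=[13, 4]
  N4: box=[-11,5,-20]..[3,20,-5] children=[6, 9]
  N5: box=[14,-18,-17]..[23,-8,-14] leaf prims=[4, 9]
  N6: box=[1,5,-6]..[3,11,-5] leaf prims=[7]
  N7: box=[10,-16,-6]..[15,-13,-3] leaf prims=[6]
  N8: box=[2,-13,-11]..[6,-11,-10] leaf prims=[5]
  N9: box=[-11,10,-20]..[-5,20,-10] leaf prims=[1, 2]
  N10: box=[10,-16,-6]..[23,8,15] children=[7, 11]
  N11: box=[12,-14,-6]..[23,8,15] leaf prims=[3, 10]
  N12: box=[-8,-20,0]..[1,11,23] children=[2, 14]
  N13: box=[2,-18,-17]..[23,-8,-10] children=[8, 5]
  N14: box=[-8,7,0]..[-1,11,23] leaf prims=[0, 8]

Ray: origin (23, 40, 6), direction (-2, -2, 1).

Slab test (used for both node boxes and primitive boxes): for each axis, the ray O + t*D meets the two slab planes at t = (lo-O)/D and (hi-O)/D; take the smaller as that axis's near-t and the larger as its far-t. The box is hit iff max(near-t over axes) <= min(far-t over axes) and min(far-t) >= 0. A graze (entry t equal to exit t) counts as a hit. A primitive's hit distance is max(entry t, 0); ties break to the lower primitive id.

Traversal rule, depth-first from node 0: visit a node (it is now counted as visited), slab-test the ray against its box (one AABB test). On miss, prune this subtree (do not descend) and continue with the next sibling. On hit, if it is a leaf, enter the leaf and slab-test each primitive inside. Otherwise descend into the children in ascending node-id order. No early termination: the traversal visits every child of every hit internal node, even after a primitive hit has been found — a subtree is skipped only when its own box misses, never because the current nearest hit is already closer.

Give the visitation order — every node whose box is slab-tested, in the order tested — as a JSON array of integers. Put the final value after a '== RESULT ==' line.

Traverse from the root:
N0 x:[0,17] y:[10,30] z:[-26,17] -> hit [10,17], descend [1, 3]
  N1 x:[0,31/2] y:[29/2,30] z:[-12,17] -> hit [29/2,31/2], descend [10, 12]
    N10 x:[0,13/2] y:[16,28] z:[-12,9] -> miss, prune
    N12 x:[11,31/2] y:[29/2,30] z:[-6,17] -> hit [29/2,31/2], descend [2, 14]
      N2 x:[11,25/2] y:[59/2,30] z:[-2,2] -> miss, prune
      N14 x:[12,31/2] y:[29/2,33/2] z:[-6,17] -> hit [29/2,31/2] leaf, test {P0(miss), P8@t=29/2}
  N3 x:[0,17] y:[10,29] z:[-26,-11] -> miss, prune

Summary -> nodes [0, 1, 10, 12, 2, 14, 3]; box-tests=7; leaf-entries=1; first=P8

== RESULT ==
[0, 1, 10, 12, 2, 14, 3]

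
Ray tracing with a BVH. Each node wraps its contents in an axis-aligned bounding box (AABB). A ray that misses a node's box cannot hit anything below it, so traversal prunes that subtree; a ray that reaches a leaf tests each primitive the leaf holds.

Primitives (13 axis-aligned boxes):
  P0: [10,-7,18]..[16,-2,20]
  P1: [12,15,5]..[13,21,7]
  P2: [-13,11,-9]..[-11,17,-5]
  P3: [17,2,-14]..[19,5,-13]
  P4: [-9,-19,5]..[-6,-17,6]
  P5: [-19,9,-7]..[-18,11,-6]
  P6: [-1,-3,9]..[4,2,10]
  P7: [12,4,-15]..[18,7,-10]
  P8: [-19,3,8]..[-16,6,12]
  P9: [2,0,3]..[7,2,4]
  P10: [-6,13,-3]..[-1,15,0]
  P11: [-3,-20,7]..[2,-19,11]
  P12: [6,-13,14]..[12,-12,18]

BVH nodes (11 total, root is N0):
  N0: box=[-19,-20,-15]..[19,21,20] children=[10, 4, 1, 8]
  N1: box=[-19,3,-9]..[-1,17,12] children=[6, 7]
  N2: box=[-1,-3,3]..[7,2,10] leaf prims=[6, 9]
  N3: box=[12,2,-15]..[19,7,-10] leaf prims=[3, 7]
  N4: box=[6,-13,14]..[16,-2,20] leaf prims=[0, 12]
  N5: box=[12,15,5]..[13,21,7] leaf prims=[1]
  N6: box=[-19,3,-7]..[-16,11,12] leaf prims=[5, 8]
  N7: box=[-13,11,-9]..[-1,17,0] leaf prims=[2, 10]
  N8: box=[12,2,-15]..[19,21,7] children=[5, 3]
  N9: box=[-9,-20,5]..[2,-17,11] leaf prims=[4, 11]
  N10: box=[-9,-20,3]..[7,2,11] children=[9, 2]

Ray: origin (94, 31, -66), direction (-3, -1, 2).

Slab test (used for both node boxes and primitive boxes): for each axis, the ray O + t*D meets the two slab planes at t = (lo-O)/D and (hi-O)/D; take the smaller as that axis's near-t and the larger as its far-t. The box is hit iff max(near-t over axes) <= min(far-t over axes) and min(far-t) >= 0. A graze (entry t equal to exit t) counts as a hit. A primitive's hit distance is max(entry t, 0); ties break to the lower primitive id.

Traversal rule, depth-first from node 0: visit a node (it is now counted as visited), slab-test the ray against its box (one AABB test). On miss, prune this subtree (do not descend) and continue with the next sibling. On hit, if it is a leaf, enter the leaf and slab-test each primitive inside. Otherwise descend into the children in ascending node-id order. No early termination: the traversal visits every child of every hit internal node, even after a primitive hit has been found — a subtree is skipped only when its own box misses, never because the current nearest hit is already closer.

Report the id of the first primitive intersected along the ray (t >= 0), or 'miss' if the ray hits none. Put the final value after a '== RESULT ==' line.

Walk:
N0 x:[25,113/3] y:[10,51] z:[51/2,43] -> hit [51/2,113/3], descend [1, 4, 8, 10]
  N1 x:[95/3,113/3] y:[14,28] z:[57/2,39] -> miss, prune
  N4 x:[26,88/3] y:[33,44] z:[40,43] -> miss, prune
  N8 x:[25,82/3] y:[10,29] z:[51/2,73/2] -> hit [51/2,82/3], descend [3, 5]
    N3 x:[25,82/3] y:[24,29] z:[51/2,28] -> hit [51/2,82/3] leaf, test {P3(miss), P7@t=51/2}
    N5 x:[27,82/3] y:[10,16] z:[71/2,73/2] -> miss, prune
  N10 x:[29,103/3] y:[29,51] z:[69/2,77/2] -> miss, prune

7 AABB tests over nodes [0, 1, 4, 8, 3, 5, 10]; 1 leaf entered; closest P7.

== RESULT ==
7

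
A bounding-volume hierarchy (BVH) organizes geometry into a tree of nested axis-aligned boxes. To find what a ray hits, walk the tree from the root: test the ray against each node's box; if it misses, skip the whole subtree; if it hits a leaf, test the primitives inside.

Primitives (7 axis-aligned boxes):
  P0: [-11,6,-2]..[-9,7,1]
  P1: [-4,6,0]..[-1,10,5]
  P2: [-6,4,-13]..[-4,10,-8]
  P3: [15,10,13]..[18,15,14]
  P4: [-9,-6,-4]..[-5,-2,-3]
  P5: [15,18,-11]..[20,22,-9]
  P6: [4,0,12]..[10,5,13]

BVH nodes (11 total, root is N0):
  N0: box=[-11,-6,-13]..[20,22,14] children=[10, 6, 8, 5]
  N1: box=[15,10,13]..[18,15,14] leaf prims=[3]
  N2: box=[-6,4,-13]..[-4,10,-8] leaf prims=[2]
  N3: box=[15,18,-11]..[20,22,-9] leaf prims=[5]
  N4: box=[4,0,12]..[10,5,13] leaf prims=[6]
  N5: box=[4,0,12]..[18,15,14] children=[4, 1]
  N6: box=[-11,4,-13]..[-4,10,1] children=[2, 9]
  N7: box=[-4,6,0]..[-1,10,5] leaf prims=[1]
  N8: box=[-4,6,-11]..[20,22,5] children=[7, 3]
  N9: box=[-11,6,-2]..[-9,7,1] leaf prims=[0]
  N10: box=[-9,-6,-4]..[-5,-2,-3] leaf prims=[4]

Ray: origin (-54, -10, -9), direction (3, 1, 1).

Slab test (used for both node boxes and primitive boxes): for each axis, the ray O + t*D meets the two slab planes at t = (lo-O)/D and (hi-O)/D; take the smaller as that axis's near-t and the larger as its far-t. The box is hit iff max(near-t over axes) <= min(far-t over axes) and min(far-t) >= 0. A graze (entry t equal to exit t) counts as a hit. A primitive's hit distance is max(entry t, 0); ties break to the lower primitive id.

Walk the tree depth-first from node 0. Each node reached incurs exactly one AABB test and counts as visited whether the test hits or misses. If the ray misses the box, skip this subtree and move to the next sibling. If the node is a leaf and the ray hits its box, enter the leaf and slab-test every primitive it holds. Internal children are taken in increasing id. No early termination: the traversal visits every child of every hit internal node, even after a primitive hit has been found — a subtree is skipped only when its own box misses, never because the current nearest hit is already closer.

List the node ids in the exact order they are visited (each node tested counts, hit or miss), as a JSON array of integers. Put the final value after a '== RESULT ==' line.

Trace the traversal:
N0 x:[43/3,74/3] y:[4,32] z:[-4,23] -> hit [43/3,23], descend [5, 6, 8, 10]
  N5 x:[58/3,24] y:[10,25] z:[21,23] -> hit [21,23], descend [1, 4]
    N1 x:[23,24] y:[20,25] z:[22,23] -> hit [23,23] leaf, test {P3@t=23}
    N4 x:[58/3,64/3] y:[10,15] z:[21,22] -> miss, prune
  N6 x:[43/3,50/3] y:[14,20] z:[-4,10] -> miss, prune
  N8 x:[50/3,74/3] y:[16,32] z:[-2,14] -> miss, prune
  N10 x:[15,49/3] y:[4,8] z:[5,6] -> miss, prune

Visited [0, 5, 1, 4, 6, 8, 10]. Tests: 7 box, 1 leaf. Nearest: P3.

== RESULT ==
[0, 5, 1, 4, 6, 8, 10]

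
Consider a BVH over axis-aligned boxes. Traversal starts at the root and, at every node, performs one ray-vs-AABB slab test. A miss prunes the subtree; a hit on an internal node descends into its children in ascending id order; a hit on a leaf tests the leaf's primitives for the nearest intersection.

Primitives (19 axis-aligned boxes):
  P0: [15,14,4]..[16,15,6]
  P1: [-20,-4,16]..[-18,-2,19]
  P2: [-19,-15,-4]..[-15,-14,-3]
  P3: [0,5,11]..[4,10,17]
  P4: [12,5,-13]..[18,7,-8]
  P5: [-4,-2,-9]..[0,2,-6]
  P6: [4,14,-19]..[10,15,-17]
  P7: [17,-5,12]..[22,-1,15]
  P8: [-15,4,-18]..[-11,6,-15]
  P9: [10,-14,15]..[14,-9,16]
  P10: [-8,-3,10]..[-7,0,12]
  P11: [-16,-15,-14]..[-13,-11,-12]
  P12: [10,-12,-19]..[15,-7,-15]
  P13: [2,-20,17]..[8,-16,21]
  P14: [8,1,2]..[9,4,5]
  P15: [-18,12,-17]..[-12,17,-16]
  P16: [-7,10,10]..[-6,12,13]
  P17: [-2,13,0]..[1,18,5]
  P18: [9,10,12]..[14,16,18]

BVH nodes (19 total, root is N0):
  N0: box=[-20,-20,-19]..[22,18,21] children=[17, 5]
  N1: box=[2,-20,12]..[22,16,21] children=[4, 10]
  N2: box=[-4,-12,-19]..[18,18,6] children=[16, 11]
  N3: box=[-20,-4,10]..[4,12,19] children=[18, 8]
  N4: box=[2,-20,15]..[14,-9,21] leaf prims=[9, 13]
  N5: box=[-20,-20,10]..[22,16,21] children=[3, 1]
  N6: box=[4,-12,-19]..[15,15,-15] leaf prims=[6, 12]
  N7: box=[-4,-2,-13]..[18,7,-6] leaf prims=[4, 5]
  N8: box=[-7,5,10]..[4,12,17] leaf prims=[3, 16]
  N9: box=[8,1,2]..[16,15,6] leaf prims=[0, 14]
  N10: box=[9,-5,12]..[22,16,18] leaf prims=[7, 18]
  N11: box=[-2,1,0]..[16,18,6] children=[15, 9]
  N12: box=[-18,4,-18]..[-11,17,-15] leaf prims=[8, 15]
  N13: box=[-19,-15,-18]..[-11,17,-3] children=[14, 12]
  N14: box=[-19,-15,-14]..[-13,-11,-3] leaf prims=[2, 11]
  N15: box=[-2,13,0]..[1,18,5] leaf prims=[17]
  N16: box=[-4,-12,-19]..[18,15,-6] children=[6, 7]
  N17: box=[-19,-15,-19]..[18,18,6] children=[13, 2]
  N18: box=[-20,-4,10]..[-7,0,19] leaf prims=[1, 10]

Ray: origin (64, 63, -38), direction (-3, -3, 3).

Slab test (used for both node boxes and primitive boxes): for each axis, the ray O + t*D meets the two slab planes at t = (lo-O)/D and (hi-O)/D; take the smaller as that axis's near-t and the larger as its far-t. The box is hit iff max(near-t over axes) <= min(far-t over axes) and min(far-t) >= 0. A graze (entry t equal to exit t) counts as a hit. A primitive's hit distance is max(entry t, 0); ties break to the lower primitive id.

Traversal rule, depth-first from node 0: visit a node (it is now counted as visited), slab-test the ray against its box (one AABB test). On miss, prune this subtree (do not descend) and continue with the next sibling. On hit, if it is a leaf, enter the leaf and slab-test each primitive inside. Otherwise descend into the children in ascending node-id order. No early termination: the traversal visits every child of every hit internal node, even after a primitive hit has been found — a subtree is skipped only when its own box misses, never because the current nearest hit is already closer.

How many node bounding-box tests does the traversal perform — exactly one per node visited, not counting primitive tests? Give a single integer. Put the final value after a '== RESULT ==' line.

Traverse from the root:
N0 x:[14,28] y:[15,83/3] z:[19/3,59/3] -> hit [15,59/3], descend [5, 17]
  N5 x:[14,28] y:[47/3,83/3] z:[16,59/3] -> hit [16,59/3], descend [1, 3]
    N1 x:[14,62/3] y:[47/3,83/3] z:[50/3,59/3] -> hit [50/3,59/3], descend [4, 10]
      N4 x:[50/3,62/3] y:[24,83/3] z:[53/3,59/3] -> miss, prune
      N10 x:[14,55/3] y:[47/3,68/3] z:[50/3,56/3] -> hit [50/3,55/3] leaf, test {P7(miss), P18@t=50/3}
    N3 x:[20,28] y:[17,67/3] z:[16,19] -> miss, prune
  N17 x:[46/3,83/3] y:[15,26] z:[19/3,44/3] -> miss, prune

order=[0, 5, 1, 4, 10, 3, 17]  |boxes|=7  |leaves|=1  hit=P18

== RESULT ==
7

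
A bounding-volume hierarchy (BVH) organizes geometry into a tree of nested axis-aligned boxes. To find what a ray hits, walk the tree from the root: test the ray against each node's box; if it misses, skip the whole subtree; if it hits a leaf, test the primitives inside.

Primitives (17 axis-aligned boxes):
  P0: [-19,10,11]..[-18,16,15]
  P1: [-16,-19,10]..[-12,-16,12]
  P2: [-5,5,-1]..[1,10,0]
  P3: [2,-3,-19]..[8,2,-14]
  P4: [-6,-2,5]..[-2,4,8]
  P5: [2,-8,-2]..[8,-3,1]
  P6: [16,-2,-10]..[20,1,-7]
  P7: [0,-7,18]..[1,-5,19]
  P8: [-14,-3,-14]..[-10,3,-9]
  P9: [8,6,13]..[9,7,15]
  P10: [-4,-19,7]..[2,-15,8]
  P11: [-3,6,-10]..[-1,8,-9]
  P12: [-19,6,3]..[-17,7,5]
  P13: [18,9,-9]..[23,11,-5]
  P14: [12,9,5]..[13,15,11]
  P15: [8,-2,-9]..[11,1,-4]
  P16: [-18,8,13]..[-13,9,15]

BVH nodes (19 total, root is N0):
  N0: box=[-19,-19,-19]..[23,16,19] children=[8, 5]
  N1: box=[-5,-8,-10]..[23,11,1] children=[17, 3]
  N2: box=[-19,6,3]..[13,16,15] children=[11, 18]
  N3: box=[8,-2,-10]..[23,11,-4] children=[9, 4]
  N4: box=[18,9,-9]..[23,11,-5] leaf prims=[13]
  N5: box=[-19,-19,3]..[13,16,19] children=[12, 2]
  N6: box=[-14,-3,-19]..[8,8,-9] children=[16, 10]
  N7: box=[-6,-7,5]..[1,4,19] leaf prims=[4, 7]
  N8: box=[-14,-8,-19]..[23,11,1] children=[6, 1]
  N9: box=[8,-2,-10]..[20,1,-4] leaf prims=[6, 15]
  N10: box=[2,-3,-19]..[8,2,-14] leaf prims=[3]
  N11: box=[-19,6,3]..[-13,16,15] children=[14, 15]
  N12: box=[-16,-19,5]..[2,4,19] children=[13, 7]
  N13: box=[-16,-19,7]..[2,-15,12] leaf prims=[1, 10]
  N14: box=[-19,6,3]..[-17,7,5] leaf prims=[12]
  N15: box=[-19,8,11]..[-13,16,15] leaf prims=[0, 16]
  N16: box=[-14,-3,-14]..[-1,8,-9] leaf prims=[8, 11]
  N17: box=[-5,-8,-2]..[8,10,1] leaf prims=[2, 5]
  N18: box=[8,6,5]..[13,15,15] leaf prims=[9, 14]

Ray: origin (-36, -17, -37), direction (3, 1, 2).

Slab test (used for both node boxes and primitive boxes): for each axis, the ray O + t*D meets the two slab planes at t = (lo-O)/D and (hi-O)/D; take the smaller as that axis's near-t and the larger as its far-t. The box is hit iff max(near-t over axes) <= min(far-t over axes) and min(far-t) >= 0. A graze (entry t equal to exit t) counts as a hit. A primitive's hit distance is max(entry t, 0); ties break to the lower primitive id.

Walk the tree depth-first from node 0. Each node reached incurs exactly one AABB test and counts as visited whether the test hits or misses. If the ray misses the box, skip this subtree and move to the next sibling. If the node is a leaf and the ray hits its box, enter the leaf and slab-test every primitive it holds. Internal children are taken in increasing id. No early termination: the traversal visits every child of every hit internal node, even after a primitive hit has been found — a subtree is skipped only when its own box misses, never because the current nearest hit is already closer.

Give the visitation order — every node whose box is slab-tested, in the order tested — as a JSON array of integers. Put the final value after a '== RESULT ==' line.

Trace the traversal:
N0 x:[17/3,59/3] y:[-2,33] z:[9,28] -> hit [9,59/3], descend [5, 8]
  N5 x:[17/3,49/3] y:[-2,33] z:[20,28] -> miss, prune
  N8 x:[22/3,59/3] y:[9,28] z:[9,19] -> hit [9,19], descend [1, 6]
    N1 x:[31/3,59/3] y:[9,28] z:[27/2,19] -> hit [27/2,19], descend [3, 17]
      N3 x:[44/3,59/3] y:[15,28] z:[27/2,33/2] -> hit [15,33/2], descend [4, 9]
        N4 x:[18,59/3] y:[26,28] z:[14,16] -> miss, prune
        N9 x:[44/3,56/3] y:[15,18] z:[27/2,33/2] -> hit [15,33/2] leaf, test {P6(miss), P15@t=15}
      N17 x:[31/3,44/3] y:[9,27] z:[35/2,19] -> miss, prune
    N6 x:[22/3,44/3] y:[14,25] z:[9,14] -> hit [14,14], descend [10, 16]
      N10 x:[38/3,44/3] y:[14,19] z:[9,23/2] -> miss, prune
      N16 x:[22/3,35/3] y:[14,25] z:[23/2,14] -> miss, prune

11 AABB tests over nodes [0, 5, 8, 1, 3, 4, 9, 17, 6, 10, 16]; 1 leaf entered; closest P15.

== RESULT ==
[0, 5, 8, 1, 3, 4, 9, 17, 6, 10, 16]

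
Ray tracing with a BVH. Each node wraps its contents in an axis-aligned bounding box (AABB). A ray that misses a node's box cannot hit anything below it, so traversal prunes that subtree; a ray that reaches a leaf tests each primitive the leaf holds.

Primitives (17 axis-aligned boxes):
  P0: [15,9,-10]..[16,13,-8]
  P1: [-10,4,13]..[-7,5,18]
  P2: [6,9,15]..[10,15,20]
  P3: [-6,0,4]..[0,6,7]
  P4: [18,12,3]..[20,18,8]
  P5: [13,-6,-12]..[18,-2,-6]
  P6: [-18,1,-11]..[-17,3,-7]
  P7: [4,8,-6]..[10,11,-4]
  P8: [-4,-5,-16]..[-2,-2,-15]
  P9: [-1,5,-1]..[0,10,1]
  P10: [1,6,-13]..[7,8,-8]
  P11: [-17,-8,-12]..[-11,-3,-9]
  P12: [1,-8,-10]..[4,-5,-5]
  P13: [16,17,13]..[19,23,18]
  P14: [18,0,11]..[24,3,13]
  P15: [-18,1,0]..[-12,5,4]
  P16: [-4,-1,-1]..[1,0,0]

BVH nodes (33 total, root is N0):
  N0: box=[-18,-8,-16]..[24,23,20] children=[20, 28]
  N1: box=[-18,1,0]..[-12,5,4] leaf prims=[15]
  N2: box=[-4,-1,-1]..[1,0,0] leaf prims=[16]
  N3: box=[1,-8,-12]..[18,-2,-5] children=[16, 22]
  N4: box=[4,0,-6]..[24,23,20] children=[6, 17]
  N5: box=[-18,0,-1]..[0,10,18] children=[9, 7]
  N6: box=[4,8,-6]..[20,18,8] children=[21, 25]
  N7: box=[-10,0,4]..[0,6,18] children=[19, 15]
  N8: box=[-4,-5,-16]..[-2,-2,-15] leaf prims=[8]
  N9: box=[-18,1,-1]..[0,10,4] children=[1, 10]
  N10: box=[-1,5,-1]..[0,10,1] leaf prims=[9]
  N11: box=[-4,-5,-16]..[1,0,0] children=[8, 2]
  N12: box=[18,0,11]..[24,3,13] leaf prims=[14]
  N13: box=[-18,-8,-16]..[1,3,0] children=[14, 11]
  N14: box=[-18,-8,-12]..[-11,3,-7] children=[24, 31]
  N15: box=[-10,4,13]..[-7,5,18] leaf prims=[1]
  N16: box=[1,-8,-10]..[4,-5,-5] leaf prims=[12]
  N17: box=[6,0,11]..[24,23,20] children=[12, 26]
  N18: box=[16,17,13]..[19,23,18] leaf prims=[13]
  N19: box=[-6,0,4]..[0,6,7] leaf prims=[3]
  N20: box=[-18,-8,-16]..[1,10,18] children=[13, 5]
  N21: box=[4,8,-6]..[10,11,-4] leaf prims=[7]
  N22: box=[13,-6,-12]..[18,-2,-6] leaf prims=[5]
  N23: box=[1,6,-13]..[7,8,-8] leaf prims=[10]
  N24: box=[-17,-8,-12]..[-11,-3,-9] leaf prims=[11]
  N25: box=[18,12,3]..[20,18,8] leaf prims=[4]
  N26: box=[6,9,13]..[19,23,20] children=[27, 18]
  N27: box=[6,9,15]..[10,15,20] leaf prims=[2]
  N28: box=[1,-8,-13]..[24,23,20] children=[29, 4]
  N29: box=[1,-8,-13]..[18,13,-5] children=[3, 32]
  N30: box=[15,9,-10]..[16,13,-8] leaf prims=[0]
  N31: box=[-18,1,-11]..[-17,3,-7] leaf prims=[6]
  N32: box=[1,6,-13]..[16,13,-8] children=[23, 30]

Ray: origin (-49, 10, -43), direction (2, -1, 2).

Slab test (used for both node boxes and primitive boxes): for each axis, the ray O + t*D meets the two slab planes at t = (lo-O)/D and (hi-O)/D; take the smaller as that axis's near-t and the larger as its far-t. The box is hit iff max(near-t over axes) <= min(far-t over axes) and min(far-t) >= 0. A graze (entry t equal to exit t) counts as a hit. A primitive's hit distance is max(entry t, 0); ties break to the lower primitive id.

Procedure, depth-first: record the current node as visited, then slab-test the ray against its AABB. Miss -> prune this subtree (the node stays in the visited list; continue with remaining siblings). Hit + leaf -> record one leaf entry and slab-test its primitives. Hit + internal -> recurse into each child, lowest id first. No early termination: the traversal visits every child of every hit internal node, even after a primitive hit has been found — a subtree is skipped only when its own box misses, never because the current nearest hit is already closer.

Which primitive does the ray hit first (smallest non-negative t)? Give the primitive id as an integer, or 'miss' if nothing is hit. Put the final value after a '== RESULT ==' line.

Traverse from the root:
N0 x:[31/2,73/2] y:[-13,18] z:[27/2,63/2] -> hit [31/2,18], descend [20, 28]
  N20 x:[31/2,25] y:[0,18] z:[27/2,61/2] -> hit [31/2,18], descend [5, 13]
    N5 x:[31/2,49/2] y:[0,10] z:[21,61/2] -> miss, prune
    N13 x:[31/2,25] y:[7,18] z:[27/2,43/2] -> hit [31/2,18], descend [11, 14]
      N11 x:[45/2,25] y:[10,15] z:[27/2,43/2] -> miss, prune
      N14 x:[31/2,19] y:[7,18] z:[31/2,18] -> hit [31/2,18], descend [24, 31]
        N24 x:[16,19] y:[13,18] z:[31/2,17] -> hit [16,17] leaf, test {P11@t=16}
        N31 x:[31/2,16] y:[7,9] z:[16,18] -> miss, prune
  N28 x:[25,73/2] y:[-13,18] z:[15,63/2] -> miss, prune

9 AABB tests over nodes [0, 20, 5, 13, 11, 14, 24, 31, 28]; 1 leaf entered; closest P11.

== RESULT ==
11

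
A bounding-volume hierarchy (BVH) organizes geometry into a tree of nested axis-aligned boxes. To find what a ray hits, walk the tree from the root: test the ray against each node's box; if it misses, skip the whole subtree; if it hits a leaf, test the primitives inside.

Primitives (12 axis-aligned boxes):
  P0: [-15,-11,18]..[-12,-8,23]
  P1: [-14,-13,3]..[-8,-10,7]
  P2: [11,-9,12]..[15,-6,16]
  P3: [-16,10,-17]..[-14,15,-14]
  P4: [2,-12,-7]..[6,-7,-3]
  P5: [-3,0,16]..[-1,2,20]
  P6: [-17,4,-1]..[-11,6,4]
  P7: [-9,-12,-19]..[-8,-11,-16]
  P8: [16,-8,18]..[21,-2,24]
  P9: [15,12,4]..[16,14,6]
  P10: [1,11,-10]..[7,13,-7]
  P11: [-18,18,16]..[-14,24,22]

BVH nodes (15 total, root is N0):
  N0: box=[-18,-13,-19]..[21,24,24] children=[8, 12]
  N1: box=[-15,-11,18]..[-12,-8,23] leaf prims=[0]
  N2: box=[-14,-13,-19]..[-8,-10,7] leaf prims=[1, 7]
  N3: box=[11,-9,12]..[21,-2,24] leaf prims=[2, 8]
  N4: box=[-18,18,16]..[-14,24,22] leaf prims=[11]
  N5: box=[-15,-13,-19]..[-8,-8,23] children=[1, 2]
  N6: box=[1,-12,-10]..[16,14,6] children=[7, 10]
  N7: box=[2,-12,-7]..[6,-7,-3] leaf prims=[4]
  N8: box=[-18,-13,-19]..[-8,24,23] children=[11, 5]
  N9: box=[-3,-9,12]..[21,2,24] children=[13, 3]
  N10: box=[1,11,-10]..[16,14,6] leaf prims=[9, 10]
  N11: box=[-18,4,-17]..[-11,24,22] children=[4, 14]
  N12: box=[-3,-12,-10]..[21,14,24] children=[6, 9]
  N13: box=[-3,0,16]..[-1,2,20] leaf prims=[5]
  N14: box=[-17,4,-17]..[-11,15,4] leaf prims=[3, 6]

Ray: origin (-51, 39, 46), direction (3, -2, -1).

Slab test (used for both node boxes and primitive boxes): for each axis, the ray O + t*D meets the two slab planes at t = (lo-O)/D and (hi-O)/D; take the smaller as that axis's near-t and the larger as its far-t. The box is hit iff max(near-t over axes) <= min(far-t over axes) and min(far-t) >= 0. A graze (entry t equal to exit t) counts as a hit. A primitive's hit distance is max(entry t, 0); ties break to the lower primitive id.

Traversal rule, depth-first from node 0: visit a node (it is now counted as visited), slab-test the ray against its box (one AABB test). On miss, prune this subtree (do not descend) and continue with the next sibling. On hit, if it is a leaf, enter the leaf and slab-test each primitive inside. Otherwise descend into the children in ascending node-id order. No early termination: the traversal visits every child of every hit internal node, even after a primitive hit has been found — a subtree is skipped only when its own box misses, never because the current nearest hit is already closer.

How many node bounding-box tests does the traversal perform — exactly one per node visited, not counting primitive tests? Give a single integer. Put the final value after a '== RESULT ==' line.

Traverse from the root:
N0 x:[11,24] y:[15/2,26] z:[22,65] -> hit [22,24], descend [8, 12]
  N8 x:[11,43/3] y:[15/2,26] z:[23,65] -> miss, prune
  N12 x:[16,24] y:[25/2,51/2] z:[22,56] -> hit [22,24], descend [6, 9]
    N6 x:[52/3,67/3] y:[25/2,51/2] z:[40,56] -> miss, prune
    N9 x:[16,24] y:[37/2,24] z:[22,34] -> hit [22,24], descend [3, 13]
      N3 x:[62/3,24] y:[41/2,24] z:[22,34] -> hit [22,24] leaf, test {P2(miss), P8@t=67/3}
      N13 x:[16,50/3] y:[37/2,39/2] z:[26,30] -> miss, prune

Summary -> nodes [0, 8, 12, 6, 9, 3, 13]; box-tests=7; leaf-entries=1; first=P8

== RESULT ==
7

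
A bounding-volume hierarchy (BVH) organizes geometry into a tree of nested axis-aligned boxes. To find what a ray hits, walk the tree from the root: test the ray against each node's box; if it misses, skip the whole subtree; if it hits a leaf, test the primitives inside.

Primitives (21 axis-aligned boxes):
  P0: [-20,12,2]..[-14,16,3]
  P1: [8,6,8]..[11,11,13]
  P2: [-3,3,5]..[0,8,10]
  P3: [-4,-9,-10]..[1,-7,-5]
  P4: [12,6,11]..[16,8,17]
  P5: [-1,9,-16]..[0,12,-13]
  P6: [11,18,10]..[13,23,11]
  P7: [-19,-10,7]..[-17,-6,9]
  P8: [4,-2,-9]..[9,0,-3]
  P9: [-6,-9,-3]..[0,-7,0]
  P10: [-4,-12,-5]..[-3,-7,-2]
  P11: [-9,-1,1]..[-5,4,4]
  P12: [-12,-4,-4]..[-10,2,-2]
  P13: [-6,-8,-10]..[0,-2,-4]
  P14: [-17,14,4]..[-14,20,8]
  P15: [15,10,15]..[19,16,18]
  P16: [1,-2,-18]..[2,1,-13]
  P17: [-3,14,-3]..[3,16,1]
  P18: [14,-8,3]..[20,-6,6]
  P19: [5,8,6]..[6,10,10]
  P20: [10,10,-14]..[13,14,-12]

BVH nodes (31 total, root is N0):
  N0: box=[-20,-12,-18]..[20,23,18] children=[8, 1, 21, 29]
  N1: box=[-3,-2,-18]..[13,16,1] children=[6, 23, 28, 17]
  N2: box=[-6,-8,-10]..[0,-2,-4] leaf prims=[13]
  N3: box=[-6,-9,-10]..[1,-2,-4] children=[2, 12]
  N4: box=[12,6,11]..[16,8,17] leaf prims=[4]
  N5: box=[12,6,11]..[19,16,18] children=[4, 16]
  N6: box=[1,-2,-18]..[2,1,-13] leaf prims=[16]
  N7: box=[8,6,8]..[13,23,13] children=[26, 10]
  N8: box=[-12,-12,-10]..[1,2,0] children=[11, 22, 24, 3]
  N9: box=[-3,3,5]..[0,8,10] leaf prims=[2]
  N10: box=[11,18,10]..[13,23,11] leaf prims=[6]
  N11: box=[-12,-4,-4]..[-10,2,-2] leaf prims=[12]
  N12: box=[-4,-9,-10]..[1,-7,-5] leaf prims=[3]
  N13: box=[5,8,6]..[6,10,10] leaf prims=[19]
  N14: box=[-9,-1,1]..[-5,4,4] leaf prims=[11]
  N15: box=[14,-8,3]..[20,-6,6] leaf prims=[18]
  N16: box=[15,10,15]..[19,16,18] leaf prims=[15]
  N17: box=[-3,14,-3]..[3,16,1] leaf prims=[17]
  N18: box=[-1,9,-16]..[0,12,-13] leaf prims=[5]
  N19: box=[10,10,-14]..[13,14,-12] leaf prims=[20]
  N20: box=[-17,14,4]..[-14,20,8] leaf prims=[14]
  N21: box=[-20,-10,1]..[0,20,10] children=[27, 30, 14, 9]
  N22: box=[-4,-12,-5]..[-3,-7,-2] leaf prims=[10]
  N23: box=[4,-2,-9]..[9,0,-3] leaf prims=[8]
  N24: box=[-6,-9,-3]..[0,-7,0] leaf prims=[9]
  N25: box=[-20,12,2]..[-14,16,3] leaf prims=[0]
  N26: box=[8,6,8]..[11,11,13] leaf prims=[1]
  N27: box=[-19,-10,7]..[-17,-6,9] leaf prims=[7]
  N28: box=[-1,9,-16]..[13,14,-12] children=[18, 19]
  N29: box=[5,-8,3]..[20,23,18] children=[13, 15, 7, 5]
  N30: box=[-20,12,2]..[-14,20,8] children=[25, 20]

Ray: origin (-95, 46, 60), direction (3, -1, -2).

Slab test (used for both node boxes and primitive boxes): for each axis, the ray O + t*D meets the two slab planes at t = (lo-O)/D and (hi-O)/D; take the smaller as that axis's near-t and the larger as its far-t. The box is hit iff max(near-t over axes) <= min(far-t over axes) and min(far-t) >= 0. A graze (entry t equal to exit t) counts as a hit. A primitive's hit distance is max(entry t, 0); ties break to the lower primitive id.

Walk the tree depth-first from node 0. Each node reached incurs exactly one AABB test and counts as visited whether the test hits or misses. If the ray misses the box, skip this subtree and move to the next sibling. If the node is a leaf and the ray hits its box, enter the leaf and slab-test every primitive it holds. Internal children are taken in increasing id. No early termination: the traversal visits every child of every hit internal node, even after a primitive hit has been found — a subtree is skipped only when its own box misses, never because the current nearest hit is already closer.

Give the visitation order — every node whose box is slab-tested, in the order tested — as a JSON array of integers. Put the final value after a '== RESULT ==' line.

Walk:
N0 x:[25,115/3] y:[23,58] z:[21,39] -> hit [25,115/3], descend [1, 8, 21, 29]
  N1 x:[92/3,36] y:[30,48] z:[59/2,39] -> hit [92/3,36], descend [6, 17, 23, 28]
    N6 x:[32,97/3] y:[45,48] z:[73/2,39] -> miss, prune
    N17 x:[92/3,98/3] y:[30,32] z:[59/2,63/2] -> hit [92/3,63/2] leaf, test {P17@t=92/3}
    N23 x:[33,104/3] y:[46,48] z:[63/2,69/2] -> miss, prune
    N28 x:[94/3,36] y:[32,37] z:[36,38] -> hit [36,36], descend [18, 19]
      N18 x:[94/3,95/3] y:[34,37] z:[73/2,38] -> miss, prune
      N19 x:[35,36] y:[32,36] z:[36,37] -> hit [36,36] leaf, test {P20@t=36}
  N8 x:[83/3,32] y:[44,58] z:[30,35] -> miss, prune
  N21 x:[25,95/3] y:[26,56] z:[25,59/2] -> hit [26,59/2], descend [9, 14, 27, 30]
    N9 x:[92/3,95/3] y:[38,43] z:[25,55/2] -> miss, prune
    N14 x:[86/3,30] y:[42,47] z:[28,59/2] -> miss, prune
    N27 x:[76/3,26] y:[52,56] z:[51/2,53/2] -> miss, prune
    N30 x:[25,27] y:[26,34] z:[26,29] -> hit [26,27], descend [20, 25]
      N20 x:[26,27] y:[26,32] z:[26,28] -> hit [26,27] leaf, test {P14@t=26}
      N25 x:[25,27] y:[30,34] z:[57/2,29] -> miss, prune
  N29 x:[100/3,115/3] y:[23,54] z:[21,57/2] -> miss, prune

order=[0, 1, 6, 17, 23, 28, 18, 19, 8, 21, 9, 14, 27, 30, 20, 25, 29]  |boxes|=17  |leaves|=3  hit=P14

== RESULT ==
[0, 1, 6, 17, 23, 28, 18, 19, 8, 21, 9, 14, 27, 30, 20, 25, 29]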